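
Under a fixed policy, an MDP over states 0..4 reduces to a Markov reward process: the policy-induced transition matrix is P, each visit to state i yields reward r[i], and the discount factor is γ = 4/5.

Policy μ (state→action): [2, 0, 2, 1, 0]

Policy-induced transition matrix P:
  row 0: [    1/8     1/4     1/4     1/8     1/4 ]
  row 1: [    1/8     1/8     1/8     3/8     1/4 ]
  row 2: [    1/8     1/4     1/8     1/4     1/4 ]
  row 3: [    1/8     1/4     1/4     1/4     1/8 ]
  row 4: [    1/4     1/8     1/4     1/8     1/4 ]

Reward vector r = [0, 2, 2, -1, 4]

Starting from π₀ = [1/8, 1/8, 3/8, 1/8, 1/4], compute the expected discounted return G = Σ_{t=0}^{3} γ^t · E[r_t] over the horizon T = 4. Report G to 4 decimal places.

t=0: π = [0.1250, 0.1250, 0.3750, 0.1250, 0.2500], E[r] = 1.8750, γ^t·E[r] = 1.875000, running G = 1.875000
t=1: π = [0.1563, 0.2031, 0.1875, 0.2188, 0.2344], E[r] = 1.5000, γ^t·E[r] = 1.200000, running G = 3.075000
t=2: π = [0.1543, 0.1953, 0.2012, 0.2266, 0.2227], E[r] = 1.4570, γ^t·E[r] = 0.932500, running G = 4.007500
t=3: π = [0.1528, 0.1978, 0.2004, 0.2273, 0.2217], E[r] = 1.4558, γ^t·E[r] = 0.745375, running G = 4.752875

G = 4.7529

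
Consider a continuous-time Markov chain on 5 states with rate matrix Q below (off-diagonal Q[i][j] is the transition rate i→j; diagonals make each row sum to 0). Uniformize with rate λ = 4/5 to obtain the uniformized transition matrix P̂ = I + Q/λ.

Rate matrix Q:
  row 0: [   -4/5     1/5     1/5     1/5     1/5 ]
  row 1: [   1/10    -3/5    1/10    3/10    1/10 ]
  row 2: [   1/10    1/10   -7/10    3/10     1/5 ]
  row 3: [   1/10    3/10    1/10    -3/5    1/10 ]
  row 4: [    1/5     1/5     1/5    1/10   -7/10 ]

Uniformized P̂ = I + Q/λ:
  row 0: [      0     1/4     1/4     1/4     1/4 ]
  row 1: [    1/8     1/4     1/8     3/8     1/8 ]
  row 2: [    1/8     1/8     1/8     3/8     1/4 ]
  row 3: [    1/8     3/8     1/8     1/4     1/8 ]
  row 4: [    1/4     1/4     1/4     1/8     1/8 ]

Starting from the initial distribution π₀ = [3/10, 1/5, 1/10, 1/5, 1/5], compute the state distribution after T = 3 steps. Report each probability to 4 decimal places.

π = [0.1287, 0.2654, 0.1619, 0.2822, 0.1617]

t=0: π = [0.3000, 0.2000, 0.1000, 0.2000, 0.2000]
t=1: π = [0.1125, 0.2625, 0.1875, 0.2625, 0.1750]
t=2: π = [0.1328, 0.2594, 0.1609, 0.2844, 0.1625]
t=3: π = [0.1287, 0.2654, 0.1619, 0.2822, 0.1617]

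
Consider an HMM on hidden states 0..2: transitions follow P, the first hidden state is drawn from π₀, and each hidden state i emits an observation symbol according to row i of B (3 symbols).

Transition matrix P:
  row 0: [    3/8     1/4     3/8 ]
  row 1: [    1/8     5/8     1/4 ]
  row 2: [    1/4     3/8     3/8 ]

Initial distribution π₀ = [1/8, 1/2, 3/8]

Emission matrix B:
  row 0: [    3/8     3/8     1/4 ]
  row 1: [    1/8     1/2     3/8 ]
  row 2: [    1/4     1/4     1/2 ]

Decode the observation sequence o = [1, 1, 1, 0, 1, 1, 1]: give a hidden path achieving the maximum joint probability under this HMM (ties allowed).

t=0: δ = [4.688e-02, 2.500e-01, 9.375e-02]  (obs o_0=1)
t=1: δ = [1.172e-02, 7.812e-02, 1.562e-02]  ψ = [1, 1, 1]  (obs o_1=1)
t=2: δ = [3.662e-03, 2.441e-02, 4.883e-03]  ψ = [1, 1, 1]  (obs o_2=1)
t=3: δ = [1.144e-03, 1.907e-03, 1.526e-03]  ψ = [1, 1, 1]  (obs o_3=0)
t=4: δ = [1.609e-04, 5.960e-04, 1.431e-04]  ψ = [0, 1, 2]  (obs o_4=1)
t=5: δ = [2.794e-05, 1.863e-04, 3.725e-05]  ψ = [1, 1, 1]  (obs o_5=1)
t=6: δ = [8.731e-06, 5.821e-05, 1.164e-05]  ψ = [1, 1, 1]  (obs o_6=1)
backtrack: best end state = 1; path = [1, 1, 1, 1, 1, 1, 1]

path = [1, 1, 1, 1, 1, 1, 1]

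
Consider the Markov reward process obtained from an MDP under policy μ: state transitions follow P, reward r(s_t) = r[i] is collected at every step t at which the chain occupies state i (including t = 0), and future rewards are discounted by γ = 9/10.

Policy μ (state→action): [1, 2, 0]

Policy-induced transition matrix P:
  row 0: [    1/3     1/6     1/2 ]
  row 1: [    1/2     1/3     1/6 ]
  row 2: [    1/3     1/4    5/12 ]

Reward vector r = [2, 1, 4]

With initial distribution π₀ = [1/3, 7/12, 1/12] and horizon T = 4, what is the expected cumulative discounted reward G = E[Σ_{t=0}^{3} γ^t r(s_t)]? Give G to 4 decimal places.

G = 7.5804

t=0: π = [0.3333, 0.5833, 0.0833], E[r] = 1.5833, γ^t·E[r] = 1.583333, running G = 1.583333
t=1: π = [0.4306, 0.2708, 0.2986], E[r] = 2.3264, γ^t·E[r] = 2.093750, running G = 3.677083
t=2: π = [0.3785, 0.2367, 0.3848], E[r] = 2.5330, γ^t·E[r] = 2.051719, running G = 5.728802
t=3: π = [0.3728, 0.2382, 0.3890], E[r] = 2.5399, γ^t·E[r] = 1.851574, running G = 7.580376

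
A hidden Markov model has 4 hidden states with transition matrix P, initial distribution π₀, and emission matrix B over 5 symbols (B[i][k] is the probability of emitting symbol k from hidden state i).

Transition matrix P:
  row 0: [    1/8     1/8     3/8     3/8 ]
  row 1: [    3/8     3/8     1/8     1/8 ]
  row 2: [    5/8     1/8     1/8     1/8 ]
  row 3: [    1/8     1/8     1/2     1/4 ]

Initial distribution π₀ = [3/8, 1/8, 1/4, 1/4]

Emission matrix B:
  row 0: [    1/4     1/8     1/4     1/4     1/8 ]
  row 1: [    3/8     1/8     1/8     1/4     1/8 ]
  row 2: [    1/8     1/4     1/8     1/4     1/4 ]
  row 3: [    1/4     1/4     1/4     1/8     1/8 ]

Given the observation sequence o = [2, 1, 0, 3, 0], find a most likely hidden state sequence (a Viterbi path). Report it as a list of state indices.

path = [0, 2, 0, 2, 0]

t=0: δ = [9.375e-02, 1.562e-02, 3.125e-02, 6.250e-02]  (obs o_0=2)
t=1: δ = [2.441e-03, 1.465e-03, 8.789e-03, 8.789e-03]  ψ = [2, 0, 0, 0]  (obs o_1=1)
t=2: δ = [1.373e-03, 4.120e-04, 5.493e-04, 5.493e-04]  ψ = [2, 2, 3, 3]  (obs o_2=0)
t=3: δ = [8.583e-05, 4.292e-05, 1.287e-04, 6.437e-05]  ψ = [2, 0, 0, 0]  (obs o_3=3)
t=4: δ = [2.012e-05, 6.035e-06, 4.023e-06, 8.047e-06]  ψ = [2, 1, 0, 0]  (obs o_4=0)
backtrack: best end state = 0; path = [0, 2, 0, 2, 0]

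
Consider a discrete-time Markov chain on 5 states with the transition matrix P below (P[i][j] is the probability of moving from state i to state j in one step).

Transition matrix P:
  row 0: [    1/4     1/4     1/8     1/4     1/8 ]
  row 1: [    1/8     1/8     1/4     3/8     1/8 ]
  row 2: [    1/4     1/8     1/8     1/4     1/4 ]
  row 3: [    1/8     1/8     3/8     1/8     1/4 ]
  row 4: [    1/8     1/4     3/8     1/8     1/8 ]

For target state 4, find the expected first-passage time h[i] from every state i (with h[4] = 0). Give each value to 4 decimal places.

First-step conditioning: h[4] = 0; for i ≠ 4, h[i] = 1 + Σ_k P[i][k]·h[k].
  h[0] = 1 + 1/4·h[0] + 1/4·h[1] + 1/8·h[2] + 1/4·h[3]
  h[1] = 1 + 1/8·h[0] + 1/8·h[1] + 1/4·h[2] + 3/8·h[3]
  h[2] = 1 + 1/4·h[0] + 1/8·h[1] + 1/8·h[2] + 1/4·h[3]
  h[3] = 1 + 1/8·h[0] + 1/8·h[1] + 3/8·h[2] + 1/8·h[3]
Solving the 4×4 linear system over states ≠ 4 gives exactly h = [116/21, 864/161, 2344/483, 2308/483, 0] (h[4] = 0 is the target).

h = [5.5238, 5.3665, 4.8530, 4.7785, 0.0000]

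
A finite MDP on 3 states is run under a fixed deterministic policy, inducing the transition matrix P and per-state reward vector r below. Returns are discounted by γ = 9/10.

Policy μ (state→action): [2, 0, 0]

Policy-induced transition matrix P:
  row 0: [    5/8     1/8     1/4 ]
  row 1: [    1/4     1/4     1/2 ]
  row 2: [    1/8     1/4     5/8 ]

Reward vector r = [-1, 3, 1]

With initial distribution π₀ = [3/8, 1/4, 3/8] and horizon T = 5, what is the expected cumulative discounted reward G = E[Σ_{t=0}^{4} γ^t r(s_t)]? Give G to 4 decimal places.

G = 3.1299

t=0: π = [0.3750, 0.2500, 0.3750], E[r] = 0.7500, γ^t·E[r] = 0.750000, running G = 0.750000
t=1: π = [0.3438, 0.2031, 0.4531], E[r] = 0.7188, γ^t·E[r] = 0.646875, running G = 1.396875
t=2: π = [0.3223, 0.2070, 0.4707], E[r] = 0.7695, γ^t·E[r] = 0.623320, running G = 2.020195
t=3: π = [0.3120, 0.2097, 0.4783], E[r] = 0.7954, γ^t·E[r] = 0.579854, running G = 2.600049
t=4: π = [0.3072, 0.2110, 0.4818], E[r] = 0.8076, γ^t·E[r] = 0.529838, running G = 3.129887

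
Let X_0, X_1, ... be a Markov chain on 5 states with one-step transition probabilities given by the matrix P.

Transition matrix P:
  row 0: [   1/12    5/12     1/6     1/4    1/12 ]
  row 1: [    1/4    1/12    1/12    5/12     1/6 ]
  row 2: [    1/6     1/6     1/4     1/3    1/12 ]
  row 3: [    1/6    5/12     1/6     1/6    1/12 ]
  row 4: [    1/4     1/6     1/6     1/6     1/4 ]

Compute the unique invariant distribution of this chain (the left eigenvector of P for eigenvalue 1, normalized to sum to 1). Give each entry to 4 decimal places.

Balance equations π_j = Σ_i π_i·P[i][j]:
  π_0 = 1/12·π_0 + 1/4·π_1 + 1/6·π_2 + 1/6·π_3 + 1/4·π_4
  π_1 = 5/12·π_0 + 1/12·π_1 + 1/6·π_2 + 5/12·π_3 + 1/6·π_4
  π_2 = 1/6·π_0 + 1/12·π_1 + 1/4·π_2 + 1/6·π_3 + 1/6·π_4
  π_3 = 1/4·π_0 + 5/12·π_1 + 1/3·π_2 + 1/6·π_3 + 1/6·π_4
  normalize: π_0 + π_1 + π_2 + π_3 + π_4 = 1
Solving the linear system gives exactly π = [4205/22919, 457/1763, 279/1763, 6260/22919, 222/1763].

π = [0.1835, 0.2592, 0.1583, 0.2731, 0.1259]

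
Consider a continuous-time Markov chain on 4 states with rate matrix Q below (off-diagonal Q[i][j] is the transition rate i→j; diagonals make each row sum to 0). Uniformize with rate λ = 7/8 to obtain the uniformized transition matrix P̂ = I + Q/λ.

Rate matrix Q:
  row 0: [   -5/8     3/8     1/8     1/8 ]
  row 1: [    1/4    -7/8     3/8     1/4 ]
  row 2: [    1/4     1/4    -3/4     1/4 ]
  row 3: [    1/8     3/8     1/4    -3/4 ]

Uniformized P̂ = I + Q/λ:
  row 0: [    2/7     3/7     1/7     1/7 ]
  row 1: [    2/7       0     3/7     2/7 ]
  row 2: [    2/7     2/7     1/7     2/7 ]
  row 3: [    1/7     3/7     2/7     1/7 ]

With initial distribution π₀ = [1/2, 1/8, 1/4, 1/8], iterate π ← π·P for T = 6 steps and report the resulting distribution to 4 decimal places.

t=0: π = [0.5000, 0.1250, 0.2500, 0.1250]
t=1: π = [0.2679, 0.3393, 0.1964, 0.1964]
t=2: π = [0.2577, 0.2551, 0.2679, 0.2194]
t=3: π = [0.2544, 0.2810, 0.2471, 0.2176]
t=4: π = [0.2546, 0.2729, 0.2542, 0.2183]
t=5: π = [0.2545, 0.2753, 0.2520, 0.2182]
t=6: π = [0.2545, 0.2746, 0.2527, 0.2182]

π = [0.2545, 0.2746, 0.2527, 0.2182]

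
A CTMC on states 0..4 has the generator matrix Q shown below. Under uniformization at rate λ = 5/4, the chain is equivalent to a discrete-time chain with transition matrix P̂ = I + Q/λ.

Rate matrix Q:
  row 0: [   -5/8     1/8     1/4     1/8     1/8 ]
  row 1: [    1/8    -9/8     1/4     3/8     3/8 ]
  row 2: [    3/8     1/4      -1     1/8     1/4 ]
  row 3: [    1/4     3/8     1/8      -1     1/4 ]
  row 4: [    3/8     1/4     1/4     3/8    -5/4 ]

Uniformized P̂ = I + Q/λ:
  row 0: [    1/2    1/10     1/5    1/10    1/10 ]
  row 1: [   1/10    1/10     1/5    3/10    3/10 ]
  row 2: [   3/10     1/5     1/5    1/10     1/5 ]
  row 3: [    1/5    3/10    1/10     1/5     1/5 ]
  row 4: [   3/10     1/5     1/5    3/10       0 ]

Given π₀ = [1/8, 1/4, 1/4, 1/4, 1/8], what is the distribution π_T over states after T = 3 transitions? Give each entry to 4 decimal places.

t=0: π = [0.1250, 0.2500, 0.2500, 0.2500, 0.1250]
t=1: π = [0.2500, 0.1875, 0.1750, 0.2000, 0.1875]
t=2: π = [0.2925, 0.1763, 0.1800, 0.1950, 0.1563]
t=3: π = [0.3038, 0.1726, 0.1805, 0.1860, 0.1571]

π = [0.3038, 0.1726, 0.1805, 0.1860, 0.1571]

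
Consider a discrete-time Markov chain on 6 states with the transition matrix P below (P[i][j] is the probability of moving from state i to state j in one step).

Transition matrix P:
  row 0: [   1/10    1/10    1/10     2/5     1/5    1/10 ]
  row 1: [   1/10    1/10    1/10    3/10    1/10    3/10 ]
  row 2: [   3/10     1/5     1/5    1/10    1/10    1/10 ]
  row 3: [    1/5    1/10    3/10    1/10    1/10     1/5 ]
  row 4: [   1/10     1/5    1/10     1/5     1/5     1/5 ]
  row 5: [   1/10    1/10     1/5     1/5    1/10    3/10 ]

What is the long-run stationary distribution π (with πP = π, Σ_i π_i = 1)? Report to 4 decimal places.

Balance equations π_j = Σ_i π_i·P[i][j]:
  π_0 = 1/10·π_0 + 1/10·π_1 + 3/10·π_2 + 1/5·π_3 + 1/10·π_4 + 1/10·π_5
  π_1 = 1/10·π_0 + 1/10·π_1 + 1/5·π_2 + 1/10·π_3 + 1/5·π_4 + 1/10·π_5
  π_2 = 1/10·π_0 + 1/10·π_1 + 1/5·π_2 + 3/10·π_3 + 1/10·π_4 + 1/5·π_5
  π_3 = 2/5·π_0 + 3/10·π_1 + 1/10·π_2 + 1/10·π_3 + 1/5·π_4 + 1/5·π_5
  π_4 = 1/5·π_0 + 1/10·π_1 + 1/10·π_2 + 1/10·π_3 + 1/5·π_4 + 1/10·π_5
  normalize: π_0 + π_1 + π_2 + π_3 + π_4 + π_5 = 1
Solving the linear system gives exactly π = [15755/100741, 13172/100741, 18035/100741, 20739/100741, 12944/100741, 20096/100741].

π = [0.1564, 0.1308, 0.1790, 0.2059, 0.1285, 0.1995]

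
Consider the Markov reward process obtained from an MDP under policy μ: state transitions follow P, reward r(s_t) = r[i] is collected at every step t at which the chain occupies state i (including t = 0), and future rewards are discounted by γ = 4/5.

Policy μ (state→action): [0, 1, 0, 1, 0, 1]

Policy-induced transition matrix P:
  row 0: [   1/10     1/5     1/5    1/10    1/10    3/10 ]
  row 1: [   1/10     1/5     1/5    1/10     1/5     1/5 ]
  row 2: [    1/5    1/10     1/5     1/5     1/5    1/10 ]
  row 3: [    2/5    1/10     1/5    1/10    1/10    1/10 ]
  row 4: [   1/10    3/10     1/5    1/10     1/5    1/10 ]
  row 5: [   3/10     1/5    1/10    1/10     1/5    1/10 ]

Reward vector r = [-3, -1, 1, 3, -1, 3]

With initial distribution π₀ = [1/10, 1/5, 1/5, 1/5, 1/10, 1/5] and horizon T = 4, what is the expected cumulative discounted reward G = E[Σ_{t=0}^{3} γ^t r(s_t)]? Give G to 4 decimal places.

t=0: π = [0.1000, 0.2000, 0.2000, 0.2000, 0.1000, 0.2000], E[r] = 0.8000, γ^t·E[r] = 0.800000, running G = 0.800000
t=1: π = [0.2200, 0.1700, 0.1800, 0.1200, 0.1700, 0.1400], E[r] = -0.0400, γ^t·E[r] = -0.032000, running G = 0.768000
t=2: π = [0.1820, 0.1870, 0.1860, 0.1180, 0.1660, 0.1610], E[r] = 0.1240, γ^t·E[r] = 0.079360, running G = 0.847360
t=3: π = [0.1862, 0.1862, 0.1839, 0.1186, 0.1700, 0.1551], E[r] = 0.0902, γ^t·E[r] = 0.046182, running G = 0.893542

G = 0.8935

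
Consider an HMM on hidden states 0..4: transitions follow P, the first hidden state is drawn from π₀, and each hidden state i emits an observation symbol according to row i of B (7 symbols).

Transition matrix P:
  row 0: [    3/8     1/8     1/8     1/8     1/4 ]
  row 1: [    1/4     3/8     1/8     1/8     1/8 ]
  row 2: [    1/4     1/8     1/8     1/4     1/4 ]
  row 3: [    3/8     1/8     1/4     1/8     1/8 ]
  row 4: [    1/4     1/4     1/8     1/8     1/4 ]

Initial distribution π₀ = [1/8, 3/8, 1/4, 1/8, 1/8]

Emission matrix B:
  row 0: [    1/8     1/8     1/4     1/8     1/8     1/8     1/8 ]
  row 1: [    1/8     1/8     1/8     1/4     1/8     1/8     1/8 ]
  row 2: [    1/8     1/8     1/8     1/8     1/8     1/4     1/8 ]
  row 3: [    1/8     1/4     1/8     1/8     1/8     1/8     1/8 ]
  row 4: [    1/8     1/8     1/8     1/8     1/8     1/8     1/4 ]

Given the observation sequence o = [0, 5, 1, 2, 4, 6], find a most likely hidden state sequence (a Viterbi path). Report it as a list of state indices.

t=0: δ = [1.562e-02, 4.688e-02, 3.125e-02, 1.562e-02, 1.562e-02]  (obs o_0=0)
t=1: δ = [1.465e-03, 2.197e-03, 1.465e-03, 9.766e-04, 9.766e-04]  ψ = [1, 1, 1, 2, 2]  (obs o_1=5)
t=2: δ = [6.866e-05, 1.030e-04, 3.433e-05, 9.155e-05, 4.578e-05]  ψ = [0, 1, 1, 2, 0]  (obs o_2=1)
t=3: δ = [8.583e-06, 4.828e-06, 2.861e-06, 1.609e-06, 2.146e-06]  ψ = [3, 1, 3, 1, 0]  (obs o_3=2)
t=4: δ = [4.023e-07, 2.263e-07, 1.341e-07, 1.341e-07, 2.682e-07]  ψ = [0, 1, 0, 0, 0]  (obs o_4=4)
t=5: δ = [1.886e-08, 1.061e-08, 6.286e-09, 6.286e-09, 2.515e-08]  ψ = [0, 1, 0, 0, 0]  (obs o_5=6)
backtrack: best end state = 4; path = [1, 2, 3, 0, 0, 4]

path = [1, 2, 3, 0, 0, 4]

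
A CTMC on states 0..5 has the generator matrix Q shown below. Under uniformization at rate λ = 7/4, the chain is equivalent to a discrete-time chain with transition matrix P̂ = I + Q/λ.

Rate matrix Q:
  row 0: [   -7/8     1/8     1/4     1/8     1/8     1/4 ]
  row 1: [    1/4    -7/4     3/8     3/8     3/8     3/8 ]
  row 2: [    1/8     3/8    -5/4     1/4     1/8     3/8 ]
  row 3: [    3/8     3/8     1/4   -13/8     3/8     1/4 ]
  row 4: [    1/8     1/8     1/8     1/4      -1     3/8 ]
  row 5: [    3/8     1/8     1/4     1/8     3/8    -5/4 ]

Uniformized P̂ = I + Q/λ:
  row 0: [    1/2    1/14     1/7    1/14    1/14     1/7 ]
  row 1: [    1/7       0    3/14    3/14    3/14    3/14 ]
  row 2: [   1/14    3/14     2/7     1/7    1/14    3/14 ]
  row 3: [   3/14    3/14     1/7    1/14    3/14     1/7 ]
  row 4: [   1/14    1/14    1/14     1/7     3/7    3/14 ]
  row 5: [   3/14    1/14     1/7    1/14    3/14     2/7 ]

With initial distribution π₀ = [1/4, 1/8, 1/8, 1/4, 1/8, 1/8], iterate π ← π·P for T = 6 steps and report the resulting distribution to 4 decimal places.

t=0: π = [0.2500, 0.1250, 0.1250, 0.2500, 0.1250, 0.1250]
t=1: π = [0.2411, 0.1161, 0.1607, 0.1071, 0.1875, 0.1875]
t=2: π = [0.2251, 0.1014, 0.1607, 0.1129, 0.1971, 0.2028]
t=3: π = [0.2203, 0.1033, 0.1590, 0.1115, 0.2014, 0.2046]
t=4: π = [0.2184, 0.1027, 0.1586, 0.1119, 0.2033, 0.2052]
t=5: π = [0.2176, 0.1027, 0.1583, 0.1119, 0.2040, 0.2054]
t=6: π = [0.2174, 0.1027, 0.1582, 0.1120, 0.2043, 0.2054]

π = [0.2174, 0.1027, 0.1582, 0.1120, 0.2043, 0.2054]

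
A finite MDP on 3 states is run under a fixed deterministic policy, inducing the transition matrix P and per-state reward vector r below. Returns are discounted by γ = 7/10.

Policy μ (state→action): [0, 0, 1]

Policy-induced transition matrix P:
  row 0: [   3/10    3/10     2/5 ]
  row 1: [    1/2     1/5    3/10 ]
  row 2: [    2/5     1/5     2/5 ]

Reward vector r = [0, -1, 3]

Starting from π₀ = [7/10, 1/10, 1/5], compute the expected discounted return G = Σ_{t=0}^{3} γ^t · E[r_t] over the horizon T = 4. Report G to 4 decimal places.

t=0: π = [0.7000, 0.1000, 0.2000], E[r] = 0.5000, γ^t·E[r] = 0.500000, running G = 0.500000
t=1: π = [0.3400, 0.2700, 0.3900], E[r] = 0.9000, γ^t·E[r] = 0.630000, running G = 1.130000
t=2: π = [0.3930, 0.2340, 0.3730], E[r] = 0.8850, γ^t·E[r] = 0.433650, running G = 1.563650
t=3: π = [0.3841, 0.2393, 0.3766], E[r] = 0.8905, γ^t·E[r] = 0.305442, running G = 1.869092

G = 1.8691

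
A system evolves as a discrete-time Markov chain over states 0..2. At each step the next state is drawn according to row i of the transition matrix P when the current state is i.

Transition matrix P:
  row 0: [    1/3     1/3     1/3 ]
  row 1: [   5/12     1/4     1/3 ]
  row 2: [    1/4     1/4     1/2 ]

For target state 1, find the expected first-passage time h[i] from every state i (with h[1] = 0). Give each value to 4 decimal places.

h = [3.3333, 0.0000, 3.6667]

First-step conditioning: h[1] = 0; for i ≠ 1, h[i] = 1 + Σ_k P[i][k]·h[k].
  h[0] = 1 + 1/3·h[0] + 1/3·h[2]
  h[2] = 1 + 1/4·h[0] + 1/2·h[2]
Solving the 2×2 linear system over states ≠ 1 gives exactly h = [10/3, 0, 11/3] (h[1] = 0 is the target).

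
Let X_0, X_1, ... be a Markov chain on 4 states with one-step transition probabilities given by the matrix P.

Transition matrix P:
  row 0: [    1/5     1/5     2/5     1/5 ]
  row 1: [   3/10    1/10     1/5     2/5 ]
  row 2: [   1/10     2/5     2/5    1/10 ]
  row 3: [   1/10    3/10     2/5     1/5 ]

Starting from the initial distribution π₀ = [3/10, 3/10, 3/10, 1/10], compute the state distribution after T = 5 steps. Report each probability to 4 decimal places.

t=0: π = [0.3000, 0.3000, 0.3000, 0.1000]
t=1: π = [0.1900, 0.2400, 0.3400, 0.2300]
t=2: π = [0.1670, 0.2670, 0.3520, 0.2140]
t=3: π = [0.1701, 0.2651, 0.3466, 0.2182]
t=4: π = [0.1700, 0.2646, 0.3470, 0.2184]
t=5: π = [0.1699, 0.2648, 0.3471, 0.2182]

π = [0.1699, 0.2648, 0.3471, 0.2182]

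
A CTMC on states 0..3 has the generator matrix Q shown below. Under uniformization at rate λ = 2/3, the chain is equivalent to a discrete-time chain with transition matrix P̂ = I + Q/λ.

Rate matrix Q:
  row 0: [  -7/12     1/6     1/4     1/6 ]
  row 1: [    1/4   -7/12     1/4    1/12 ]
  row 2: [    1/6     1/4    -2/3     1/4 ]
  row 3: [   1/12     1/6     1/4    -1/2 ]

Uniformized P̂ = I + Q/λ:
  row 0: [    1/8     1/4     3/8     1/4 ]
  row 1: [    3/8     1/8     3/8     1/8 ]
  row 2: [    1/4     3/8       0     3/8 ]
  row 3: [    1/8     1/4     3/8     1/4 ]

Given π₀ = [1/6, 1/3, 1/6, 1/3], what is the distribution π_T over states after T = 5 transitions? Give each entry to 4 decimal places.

π = [0.2222, 0.2521, 0.2735, 0.2521]

t=0: π = [0.1667, 0.3333, 0.1667, 0.3333]
t=1: π = [0.2292, 0.2292, 0.3125, 0.2292]
t=2: π = [0.2214, 0.2604, 0.2578, 0.2604]
t=3: π = [0.2223, 0.2497, 0.2783, 0.2497]
t=4: π = [0.2222, 0.2536, 0.2706, 0.2536]
t=5: π = [0.2222, 0.2521, 0.2735, 0.2521]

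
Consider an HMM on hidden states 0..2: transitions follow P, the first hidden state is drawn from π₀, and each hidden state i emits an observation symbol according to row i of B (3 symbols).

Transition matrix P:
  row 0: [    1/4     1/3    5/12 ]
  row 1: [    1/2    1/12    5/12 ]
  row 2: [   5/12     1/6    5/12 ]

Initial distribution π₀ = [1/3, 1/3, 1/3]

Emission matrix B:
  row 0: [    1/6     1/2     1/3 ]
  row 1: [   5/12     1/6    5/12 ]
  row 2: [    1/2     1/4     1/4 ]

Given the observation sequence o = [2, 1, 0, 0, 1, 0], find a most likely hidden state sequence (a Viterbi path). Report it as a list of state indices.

path = [1, 0, 2, 2, 0, 2]

t=0: δ = [1.111e-01, 1.389e-01, 8.333e-02]  (obs o_0=2)
t=1: δ = [3.472e-02, 6.173e-03, 1.447e-02]  ψ = [1, 0, 1]  (obs o_1=1)
t=2: δ = [1.447e-03, 4.823e-03, 7.234e-03]  ψ = [0, 0, 0]  (obs o_2=0)
t=3: δ = [5.023e-04, 5.023e-04, 1.507e-03]  ψ = [2, 2, 2]  (obs o_3=0)
t=4: δ = [3.140e-04, 4.186e-05, 1.570e-04]  ψ = [2, 2, 2]  (obs o_4=1)
t=5: δ = [1.308e-05, 4.361e-05, 6.541e-05]  ψ = [0, 0, 0]  (obs o_5=0)
backtrack: best end state = 2; path = [1, 0, 2, 2, 0, 2]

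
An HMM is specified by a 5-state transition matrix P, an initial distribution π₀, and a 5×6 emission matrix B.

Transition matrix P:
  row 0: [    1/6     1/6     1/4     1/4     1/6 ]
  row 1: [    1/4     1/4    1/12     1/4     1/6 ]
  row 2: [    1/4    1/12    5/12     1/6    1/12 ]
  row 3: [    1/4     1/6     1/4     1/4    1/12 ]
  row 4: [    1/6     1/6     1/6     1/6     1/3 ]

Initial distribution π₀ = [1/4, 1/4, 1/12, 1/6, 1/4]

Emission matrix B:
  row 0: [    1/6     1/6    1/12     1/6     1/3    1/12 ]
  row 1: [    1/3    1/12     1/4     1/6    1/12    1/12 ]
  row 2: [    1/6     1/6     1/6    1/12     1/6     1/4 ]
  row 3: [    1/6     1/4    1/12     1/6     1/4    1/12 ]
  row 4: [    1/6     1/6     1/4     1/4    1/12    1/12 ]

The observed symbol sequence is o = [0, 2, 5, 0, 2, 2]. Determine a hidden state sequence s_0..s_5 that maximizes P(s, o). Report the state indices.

path = [0, 2, 2, 2, 2, 2]

t=0: δ = [4.167e-02, 8.333e-02, 1.389e-02, 2.778e-02, 4.167e-02]  (obs o_0=0)
t=1: δ = [1.736e-03, 5.208e-03, 1.736e-03, 1.736e-03, 3.472e-03]  ψ = [1, 1, 0, 1, 1]  (obs o_1=2)
t=2: δ = [1.085e-04, 1.085e-04, 1.808e-04, 1.085e-04, 9.645e-05]  ψ = [1, 1, 2, 1, 4]  (obs o_2=5)
t=3: δ = [7.535e-06, 9.042e-06, 1.256e-05, 5.023e-06, 5.358e-06]  ψ = [2, 1, 2, 2, 4]  (obs o_3=0)
t=4: δ = [2.616e-07, 5.651e-07, 8.721e-07, 1.884e-07, 4.465e-07]  ψ = [2, 1, 2, 1, 4]  (obs o_4=2)
t=5: δ = [1.817e-08, 3.532e-08, 6.056e-08, 1.211e-08, 3.721e-08]  ψ = [2, 1, 2, 2, 4]  (obs o_5=2)
backtrack: best end state = 2; path = [0, 2, 2, 2, 2, 2]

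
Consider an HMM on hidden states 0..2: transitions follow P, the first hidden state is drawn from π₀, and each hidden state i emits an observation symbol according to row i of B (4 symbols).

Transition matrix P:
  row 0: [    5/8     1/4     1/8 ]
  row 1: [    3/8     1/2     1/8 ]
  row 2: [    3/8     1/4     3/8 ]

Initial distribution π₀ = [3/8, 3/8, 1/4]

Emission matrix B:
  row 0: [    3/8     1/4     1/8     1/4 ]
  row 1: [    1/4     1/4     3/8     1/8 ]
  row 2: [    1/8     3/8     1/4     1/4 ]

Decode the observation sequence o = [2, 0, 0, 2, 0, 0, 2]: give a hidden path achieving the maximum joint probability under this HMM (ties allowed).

path = [1, 0, 0, 0, 0, 0, 1]

t=0: δ = [4.688e-02, 1.406e-01, 6.250e-02]  (obs o_0=2)
t=1: δ = [1.978e-02, 1.758e-02, 2.930e-03]  ψ = [1, 1, 2]  (obs o_1=0)
t=2: δ = [4.635e-03, 2.197e-03, 3.090e-04]  ψ = [0, 1, 0]  (obs o_2=0)
t=3: δ = [3.621e-04, 4.345e-04, 1.448e-04]  ψ = [0, 0, 0]  (obs o_3=2)
t=4: δ = [8.487e-05, 5.431e-05, 6.789e-06]  ψ = [0, 1, 1]  (obs o_4=0)
t=5: δ = [1.989e-05, 6.789e-06, 1.326e-06]  ψ = [0, 1, 0]  (obs o_5=0)
t=6: δ = [1.554e-06, 1.865e-06, 6.216e-07]  ψ = [0, 0, 0]  (obs o_6=2)
backtrack: best end state = 1; path = [1, 0, 0, 0, 0, 0, 1]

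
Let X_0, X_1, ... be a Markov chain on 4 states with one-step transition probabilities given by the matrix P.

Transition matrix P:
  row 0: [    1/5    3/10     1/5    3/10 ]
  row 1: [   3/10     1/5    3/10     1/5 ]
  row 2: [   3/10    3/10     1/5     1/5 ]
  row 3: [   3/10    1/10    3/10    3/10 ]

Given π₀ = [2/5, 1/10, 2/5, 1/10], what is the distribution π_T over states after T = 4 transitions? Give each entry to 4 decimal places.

t=0: π = [0.4000, 0.1000, 0.4000, 0.1000]
t=1: π = [0.2600, 0.2700, 0.2200, 0.2500]
t=2: π = [0.2740, 0.2230, 0.2520, 0.2510]
t=3: π = [0.2726, 0.2275, 0.2474, 0.2525]
t=4: π = [0.2727, 0.2268, 0.2480, 0.2525]

π = [0.2727, 0.2268, 0.2480, 0.2525]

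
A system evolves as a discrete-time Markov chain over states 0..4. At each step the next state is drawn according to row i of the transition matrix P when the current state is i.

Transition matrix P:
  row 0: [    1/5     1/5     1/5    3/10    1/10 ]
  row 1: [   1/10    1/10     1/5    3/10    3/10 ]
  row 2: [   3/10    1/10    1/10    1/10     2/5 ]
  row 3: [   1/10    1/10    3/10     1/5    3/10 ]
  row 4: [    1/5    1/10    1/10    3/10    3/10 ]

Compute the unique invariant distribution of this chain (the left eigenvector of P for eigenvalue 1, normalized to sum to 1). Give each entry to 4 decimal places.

Balance equations π_j = Σ_i π_i·P[i][j]:
  π_0 = 1/5·π_0 + 1/10·π_1 + 3/10·π_2 + 1/10·π_3 + 1/5·π_4
  π_1 = 1/5·π_0 + 1/10·π_1 + 1/10·π_2 + 1/10·π_3 + 1/10·π_4
  π_2 = 1/5·π_0 + 1/5·π_1 + 1/10·π_2 + 3/10·π_3 + 1/10·π_4
  π_3 = 3/10·π_0 + 3/10·π_1 + 1/10·π_2 + 1/5·π_3 + 3/10·π_4
  normalize: π_0 + π_1 + π_2 + π_3 + π_4 = 1
Solving the linear system gives exactly π = [2069/11371, 1344/11371, 2025/11371, 2733/11371, 3200/11371].

π = [0.1820, 0.1182, 0.1781, 0.2403, 0.2814]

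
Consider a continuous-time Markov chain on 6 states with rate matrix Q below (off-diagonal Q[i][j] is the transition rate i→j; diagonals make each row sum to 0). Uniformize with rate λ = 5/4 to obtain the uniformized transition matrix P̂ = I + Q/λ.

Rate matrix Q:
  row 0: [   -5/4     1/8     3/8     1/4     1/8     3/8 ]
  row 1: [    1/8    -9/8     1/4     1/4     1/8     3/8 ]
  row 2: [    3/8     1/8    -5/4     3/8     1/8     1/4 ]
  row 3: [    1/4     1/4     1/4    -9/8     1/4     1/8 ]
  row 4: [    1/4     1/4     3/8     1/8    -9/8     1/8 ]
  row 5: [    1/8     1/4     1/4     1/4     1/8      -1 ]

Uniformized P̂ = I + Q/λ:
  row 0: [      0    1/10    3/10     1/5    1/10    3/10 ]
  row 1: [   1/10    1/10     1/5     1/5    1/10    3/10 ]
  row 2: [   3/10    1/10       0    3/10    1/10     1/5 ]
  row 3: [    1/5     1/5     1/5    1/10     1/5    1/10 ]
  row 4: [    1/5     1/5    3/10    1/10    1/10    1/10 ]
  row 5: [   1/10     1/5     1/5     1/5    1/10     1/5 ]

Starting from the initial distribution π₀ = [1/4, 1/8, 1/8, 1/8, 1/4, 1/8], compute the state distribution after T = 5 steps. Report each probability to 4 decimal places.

t=0: π = [0.2500, 0.1250, 0.1250, 0.1250, 0.2500, 0.1250]
t=1: π = [0.1375, 0.1500, 0.2250, 0.1750, 0.1125, 0.2000]
t=2: π = [0.1600, 0.1488, 0.1800, 0.1938, 0.1175, 0.2000]
t=3: π = [0.1511, 0.1511, 0.1918, 0.1869, 0.1194, 0.1998]
t=4: π = [0.1539, 0.1506, 0.1887, 0.1886, 0.1187, 0.1996]
t=5: π = [0.1531, 0.1507, 0.1895, 0.1881, 0.1189, 0.1997]

π = [0.1531, 0.1507, 0.1895, 0.1881, 0.1189, 0.1997]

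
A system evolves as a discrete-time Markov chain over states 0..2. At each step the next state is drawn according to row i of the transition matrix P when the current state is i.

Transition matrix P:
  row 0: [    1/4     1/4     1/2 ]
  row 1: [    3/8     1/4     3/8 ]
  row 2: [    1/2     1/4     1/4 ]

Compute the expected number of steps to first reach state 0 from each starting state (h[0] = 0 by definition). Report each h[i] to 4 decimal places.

h = [0.0000, 2.4000, 2.1333]

First-step conditioning: h[0] = 0; for i ≠ 0, h[i] = 1 + Σ_k P[i][k]·h[k].
  h[1] = 1 + 1/4·h[1] + 3/8·h[2]
  h[2] = 1 + 1/4·h[1] + 1/4·h[2]
Solving the 2×2 linear system over states ≠ 0 gives exactly h = [0, 12/5, 32/15] (h[0] = 0 is the target).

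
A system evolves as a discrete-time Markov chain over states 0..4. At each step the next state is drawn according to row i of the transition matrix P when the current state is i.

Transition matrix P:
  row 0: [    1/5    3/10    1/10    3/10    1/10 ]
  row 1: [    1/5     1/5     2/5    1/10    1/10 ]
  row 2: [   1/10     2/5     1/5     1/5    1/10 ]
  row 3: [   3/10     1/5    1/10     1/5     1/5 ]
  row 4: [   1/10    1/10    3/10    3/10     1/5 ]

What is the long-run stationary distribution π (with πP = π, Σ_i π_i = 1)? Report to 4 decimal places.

π = [0.1849, 0.2499, 0.2242, 0.2069, 0.1341]

Balance equations π_j = Σ_i π_i·P[i][j]:
  π_0 = 1/5·π_0 + 1/5·π_1 + 1/10·π_2 + 3/10·π_3 + 1/10·π_4
  π_1 = 3/10·π_0 + 1/5·π_1 + 2/5·π_2 + 1/5·π_3 + 1/10·π_4
  π_2 = 1/10·π_0 + 2/5·π_1 + 1/5·π_2 + 1/10·π_3 + 3/10·π_4
  π_3 = 3/10·π_0 + 1/10·π_1 + 1/5·π_2 + 1/5·π_3 + 3/10·π_4
  normalize: π_0 + π_1 + π_2 + π_3 + π_4 = 1
Solving the linear system gives exactly π = [1719/9299, 2324/9299, 2085/9299, 1924/9299, 1247/9299].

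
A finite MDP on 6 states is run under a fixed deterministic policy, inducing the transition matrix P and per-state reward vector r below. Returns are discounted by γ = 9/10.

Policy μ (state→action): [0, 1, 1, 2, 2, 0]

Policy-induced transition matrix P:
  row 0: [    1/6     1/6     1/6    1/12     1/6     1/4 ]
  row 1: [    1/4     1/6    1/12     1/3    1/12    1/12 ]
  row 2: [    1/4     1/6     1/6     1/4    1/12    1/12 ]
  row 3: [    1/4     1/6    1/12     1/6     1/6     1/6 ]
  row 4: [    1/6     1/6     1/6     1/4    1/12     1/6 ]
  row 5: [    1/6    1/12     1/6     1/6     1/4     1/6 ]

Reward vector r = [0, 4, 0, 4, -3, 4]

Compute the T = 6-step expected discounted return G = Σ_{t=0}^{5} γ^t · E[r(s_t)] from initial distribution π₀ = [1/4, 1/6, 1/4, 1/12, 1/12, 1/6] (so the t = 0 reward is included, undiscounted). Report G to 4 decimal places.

t=0: π = [0.2500, 0.1667, 0.2500, 0.0833, 0.0833, 0.1667], E[r] = 1.4167, γ^t·E[r] = 1.416667, running G = 1.416667
t=1: π = [0.2083, 0.1528, 0.1458, 0.2014, 0.1389, 0.1528], E[r] = 1.6111, γ^t·E[r] = 1.450000, running G = 2.866667
t=2: π = [0.2083, 0.1539, 0.1372, 0.1985, 0.1429, 0.1591], E[r] = 1.6175, γ^t·E[r] = 1.310156, running G = 4.176823
t=3: π = [0.2075, 0.1534, 0.1373, 0.1983, 0.1438, 0.1598], E[r] = 1.6146, γ^t·E[r] = 1.177066, running G = 5.353889
t=4: π = [0.2074, 0.1534, 0.1374, 0.1984, 0.1438, 0.1597], E[r] = 1.6145, γ^t·E[r] = 1.059254, running G = 6.413144
t=5: π = [0.2074, 0.1534, 0.1374, 0.1984, 0.1438, 0.1597], E[r] = 1.6145, γ^t·E[r] = 0.953339, running G = 7.366483

G = 7.3665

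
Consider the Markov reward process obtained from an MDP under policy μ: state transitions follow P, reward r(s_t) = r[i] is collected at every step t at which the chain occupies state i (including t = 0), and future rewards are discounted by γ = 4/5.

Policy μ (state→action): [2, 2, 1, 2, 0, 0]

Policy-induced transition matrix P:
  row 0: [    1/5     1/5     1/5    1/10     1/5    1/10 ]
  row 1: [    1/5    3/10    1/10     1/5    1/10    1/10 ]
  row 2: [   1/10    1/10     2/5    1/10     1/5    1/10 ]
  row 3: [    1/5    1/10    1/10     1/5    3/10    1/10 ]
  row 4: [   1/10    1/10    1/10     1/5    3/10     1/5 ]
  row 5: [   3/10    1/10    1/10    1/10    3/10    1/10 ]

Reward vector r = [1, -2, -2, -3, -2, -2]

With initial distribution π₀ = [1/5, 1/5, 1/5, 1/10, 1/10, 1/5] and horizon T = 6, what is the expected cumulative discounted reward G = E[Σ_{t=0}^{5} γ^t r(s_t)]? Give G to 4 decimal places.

t=0: π = [0.2000, 0.2000, 0.2000, 0.1000, 0.1000, 0.2000], E[r] = -1.5000, γ^t·E[r] = -1.500000, running G = -1.500000
t=1: π = [0.1900, 0.1600, 0.1800, 0.1400, 0.2200, 0.1100], E[r] = -1.5700, γ^t·E[r] = -1.256000, running G = -2.756000
t=2: π = [0.1710, 0.1510, 0.1730, 0.1520, 0.2310, 0.1220], E[r] = -1.6390, γ^t·E[r] = -1.048960, running G = -3.804960
t=3: π = [0.1718, 0.1473, 0.1690, 0.1534, 0.2354, 0.1231], E[r] = -1.6380, γ^t·E[r] = -0.838656, running G = -4.643616
t=4: π = [0.1719, 0.1466, 0.1679, 0.1536, 0.2365, 0.1235], E[r] = -1.6380, γ^t·E[r] = -0.670925, running G = -5.314541
t=5: π = [0.1719, 0.1465, 0.1676, 0.1537, 0.2367, 0.1236], E[r] = -1.6379, γ^t·E[r] = -0.536711, running G = -5.851251

G = -5.8513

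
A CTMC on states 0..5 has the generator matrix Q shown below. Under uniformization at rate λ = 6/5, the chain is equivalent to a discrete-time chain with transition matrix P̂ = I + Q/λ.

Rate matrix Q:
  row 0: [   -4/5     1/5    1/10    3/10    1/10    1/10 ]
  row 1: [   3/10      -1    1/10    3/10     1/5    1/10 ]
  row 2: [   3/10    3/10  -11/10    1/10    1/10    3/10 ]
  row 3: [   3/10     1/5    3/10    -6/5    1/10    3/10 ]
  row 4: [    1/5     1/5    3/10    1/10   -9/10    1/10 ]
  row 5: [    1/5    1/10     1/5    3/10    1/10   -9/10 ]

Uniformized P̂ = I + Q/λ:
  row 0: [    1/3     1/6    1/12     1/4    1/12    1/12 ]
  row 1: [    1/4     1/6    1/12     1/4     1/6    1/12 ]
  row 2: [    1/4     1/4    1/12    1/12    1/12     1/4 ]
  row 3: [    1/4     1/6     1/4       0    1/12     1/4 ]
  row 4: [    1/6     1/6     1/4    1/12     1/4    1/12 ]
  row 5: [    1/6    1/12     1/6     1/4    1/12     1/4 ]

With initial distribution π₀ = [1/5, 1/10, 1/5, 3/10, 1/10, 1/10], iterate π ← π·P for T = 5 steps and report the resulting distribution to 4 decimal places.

t=0: π = [0.2000, 0.1000, 0.2000, 0.3000, 0.1000, 0.1000]
t=1: π = [0.2500, 0.1750, 0.1583, 0.1250, 0.1083, 0.1833]
t=2: π = [0.2465, 0.1646, 0.1375, 0.1743, 0.1160, 0.1611]
t=3: π = [0.2475, 0.1647, 0.1451, 0.1642, 0.1164, 0.1622]
t=4: π = [0.2474, 0.1652, 0.1436, 0.1654, 0.1165, 0.1619]
t=5: π = [0.2474, 0.1651, 0.1438, 0.1653, 0.1165, 0.1618]

π = [0.2474, 0.1651, 0.1438, 0.1653, 0.1165, 0.1618]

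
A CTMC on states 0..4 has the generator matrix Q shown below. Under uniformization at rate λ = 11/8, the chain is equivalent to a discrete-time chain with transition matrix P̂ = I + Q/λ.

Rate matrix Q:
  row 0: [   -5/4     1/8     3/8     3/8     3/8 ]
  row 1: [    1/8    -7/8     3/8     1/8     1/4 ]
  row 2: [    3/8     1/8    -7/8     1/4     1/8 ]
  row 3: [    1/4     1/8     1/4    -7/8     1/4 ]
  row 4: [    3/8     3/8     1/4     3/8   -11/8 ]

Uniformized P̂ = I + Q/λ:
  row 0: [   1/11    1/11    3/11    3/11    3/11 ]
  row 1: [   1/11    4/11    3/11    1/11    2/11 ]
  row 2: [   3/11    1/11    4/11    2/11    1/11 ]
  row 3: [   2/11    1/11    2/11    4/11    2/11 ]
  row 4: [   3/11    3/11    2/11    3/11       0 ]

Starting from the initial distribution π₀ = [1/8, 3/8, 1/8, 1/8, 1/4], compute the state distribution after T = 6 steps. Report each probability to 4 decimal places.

π = [0.1872, 0.1621, 0.2611, 0.2414, 0.1482]

t=0: π = [0.1250, 0.3750, 0.1250, 0.1250, 0.2500]
t=1: π = [0.1705, 0.2386, 0.2500, 0.2045, 0.1364]
t=2: π = [0.1798, 0.1808, 0.2645, 0.2252, 0.1498]
t=3: π = [0.1867, 0.1674, 0.2627, 0.2363, 0.1469]
t=4: π = [0.1869, 0.1633, 0.2618, 0.2399, 0.1482]
t=5: π = [0.1873, 0.1624, 0.2612, 0.2410, 0.1481]
t=6: π = [0.1872, 0.1621, 0.2611, 0.2414, 0.1482]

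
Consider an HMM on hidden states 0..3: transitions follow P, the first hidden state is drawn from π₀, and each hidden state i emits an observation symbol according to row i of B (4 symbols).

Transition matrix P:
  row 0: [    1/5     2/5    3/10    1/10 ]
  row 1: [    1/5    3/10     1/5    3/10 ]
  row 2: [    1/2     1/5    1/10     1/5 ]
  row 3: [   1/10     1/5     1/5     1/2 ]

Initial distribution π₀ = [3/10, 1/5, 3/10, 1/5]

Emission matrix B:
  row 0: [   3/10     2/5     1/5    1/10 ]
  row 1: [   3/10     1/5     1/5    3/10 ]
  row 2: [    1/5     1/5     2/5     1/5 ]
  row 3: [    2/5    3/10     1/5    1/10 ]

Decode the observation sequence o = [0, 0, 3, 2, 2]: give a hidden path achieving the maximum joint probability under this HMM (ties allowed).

t=0: δ = [9.000e-02, 6.000e-02, 6.000e-02, 8.000e-02]  (obs o_0=0)
t=1: δ = [9.000e-03, 1.080e-02, 5.400e-03, 1.600e-02]  ψ = [2, 0, 0, 3]  (obs o_1=0)
t=2: δ = [2.700e-04, 1.080e-03, 6.400e-04, 8.000e-04]  ψ = [2, 0, 3, 3]  (obs o_2=3)
t=3: δ = [6.400e-05, 6.480e-05, 8.640e-05, 8.000e-05]  ψ = [2, 1, 1, 3]  (obs o_3=2)
t=4: δ = [8.640e-06, 5.120e-06, 7.680e-06, 8.000e-06]  ψ = [2, 0, 0, 3]  (obs o_4=2)
backtrack: best end state = 0; path = [2, 0, 1, 2, 0]

path = [2, 0, 1, 2, 0]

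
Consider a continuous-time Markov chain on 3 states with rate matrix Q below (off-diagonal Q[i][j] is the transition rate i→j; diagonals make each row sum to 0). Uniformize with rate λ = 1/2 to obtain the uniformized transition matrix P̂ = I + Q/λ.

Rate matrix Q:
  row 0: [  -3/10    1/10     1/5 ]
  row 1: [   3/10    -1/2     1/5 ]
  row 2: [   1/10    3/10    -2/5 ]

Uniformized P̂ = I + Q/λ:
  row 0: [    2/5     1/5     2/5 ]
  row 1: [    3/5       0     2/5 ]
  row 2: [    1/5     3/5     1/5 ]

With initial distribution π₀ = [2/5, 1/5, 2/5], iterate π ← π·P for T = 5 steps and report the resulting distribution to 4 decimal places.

t=0: π = [0.4000, 0.2000, 0.4000]
t=1: π = [0.3600, 0.3200, 0.3200]
t=2: π = [0.4000, 0.2640, 0.3360]
t=3: π = [0.3856, 0.2816, 0.3328]
t=4: π = [0.3898, 0.2768, 0.3334]
t=5: π = [0.3887, 0.2780, 0.3333]

π = [0.3887, 0.2780, 0.3333]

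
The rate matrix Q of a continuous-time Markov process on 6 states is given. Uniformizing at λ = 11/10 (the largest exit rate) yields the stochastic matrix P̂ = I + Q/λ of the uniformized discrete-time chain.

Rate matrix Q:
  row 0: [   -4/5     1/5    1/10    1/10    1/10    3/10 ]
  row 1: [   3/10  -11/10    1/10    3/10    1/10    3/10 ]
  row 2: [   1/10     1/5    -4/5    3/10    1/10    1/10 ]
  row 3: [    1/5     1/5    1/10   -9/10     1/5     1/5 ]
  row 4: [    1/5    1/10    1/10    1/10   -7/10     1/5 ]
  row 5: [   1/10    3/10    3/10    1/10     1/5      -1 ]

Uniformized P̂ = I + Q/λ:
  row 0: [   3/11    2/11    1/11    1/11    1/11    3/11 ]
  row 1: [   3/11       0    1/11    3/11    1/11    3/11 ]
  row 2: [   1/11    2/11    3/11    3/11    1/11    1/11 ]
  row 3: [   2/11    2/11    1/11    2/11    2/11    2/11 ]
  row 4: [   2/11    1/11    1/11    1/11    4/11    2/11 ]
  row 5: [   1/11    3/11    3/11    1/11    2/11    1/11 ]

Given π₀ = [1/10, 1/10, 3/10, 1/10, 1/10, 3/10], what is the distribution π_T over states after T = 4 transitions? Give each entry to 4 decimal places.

t=0: π = [0.1000, 0.1000, 0.3000, 0.1000, 0.1000, 0.3000]
t=1: π = [0.1455, 0.1818, 0.2000, 0.1727, 0.1545, 0.1455]
t=2: π = [0.1802, 0.1479, 0.1537, 0.1760, 0.1620, 0.1802]
t=3: π = [0.1813, 0.1566, 0.1516, 0.1618, 0.1675, 0.1813]
t=4: π = [0.1823, 0.1546, 0.1514, 0.1616, 0.1678, 0.1823]

π = [0.1823, 0.1546, 0.1514, 0.1616, 0.1678, 0.1823]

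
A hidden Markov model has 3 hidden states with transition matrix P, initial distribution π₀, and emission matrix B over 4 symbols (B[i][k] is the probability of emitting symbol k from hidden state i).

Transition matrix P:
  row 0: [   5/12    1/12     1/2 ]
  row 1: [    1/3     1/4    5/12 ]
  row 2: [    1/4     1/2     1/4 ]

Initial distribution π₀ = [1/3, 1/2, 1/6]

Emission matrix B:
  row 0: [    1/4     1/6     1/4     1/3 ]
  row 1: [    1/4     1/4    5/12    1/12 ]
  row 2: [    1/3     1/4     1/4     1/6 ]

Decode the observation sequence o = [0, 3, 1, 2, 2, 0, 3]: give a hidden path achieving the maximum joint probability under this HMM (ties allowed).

path = [1, 0, 2, 1, 2, 1, 0]

t=0: δ = [8.333e-02, 1.250e-01, 5.556e-02]  (obs o_0=0)
t=1: δ = [1.389e-02, 2.604e-03, 8.681e-03]  ψ = [1, 1, 1]  (obs o_1=3)
t=2: δ = [9.645e-04, 1.085e-03, 1.736e-03]  ψ = [0, 2, 0]  (obs o_2=1)
t=3: δ = [1.085e-04, 3.617e-04, 1.206e-04]  ψ = [2, 2, 0]  (obs o_3=2)
t=4: δ = [3.014e-05, 3.768e-05, 3.768e-05]  ψ = [1, 1, 1]  (obs o_4=2)
t=5: δ = [3.140e-06, 4.710e-06, 5.233e-06]  ψ = [0, 2, 1]  (obs o_5=0)
t=6: δ = [5.233e-07, 2.180e-07, 3.270e-07]  ψ = [1, 2, 1]  (obs o_6=3)
backtrack: best end state = 0; path = [1, 0, 2, 1, 2, 1, 0]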